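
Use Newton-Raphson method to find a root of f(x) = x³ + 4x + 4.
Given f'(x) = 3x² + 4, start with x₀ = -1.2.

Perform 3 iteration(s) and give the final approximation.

f(x) = x³ + 4x + 4
f'(x) = 3x² + 4
x₀ = -1.2

Newton-Raphson formula: x_{n+1} = x_n - f(x_n)/f'(x_n)

Iteration 1:
  f(-1.200000) = -2.528000
  f'(-1.200000) = 8.320000
  x_1 = -1.200000 - (-2.528000)/8.320000 = -0.896154
Iteration 2:
  f(-0.896154) = -0.304309
  f'(-0.896154) = 6.409275
  x_2 = -0.896154 - (-0.304309)/6.409275 = -0.848674
Iteration 3:
  f(-0.848674) = -0.005954
  f'(-0.848674) = 6.160744
  x_3 = -0.848674 - (-0.005954)/6.160744 = -0.847708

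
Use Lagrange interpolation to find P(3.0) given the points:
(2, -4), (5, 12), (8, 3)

Lagrange interpolation formula:
P(x) = Σ yᵢ × Lᵢ(x)
where Lᵢ(x) = Π_{j≠i} (x - xⱼ)/(xᵢ - xⱼ)

L_0(3.0) = (3.0 - 5)/(2 - 5) × (3.0 - 8)/(2 - 8) = 0.555556
L_1(3.0) = (3.0 - 2)/(5 - 2) × (3.0 - 8)/(5 - 8) = 0.555556
L_2(3.0) = (3.0 - 2)/(8 - 2) × (3.0 - 5)/(8 - 5) = -0.111111

P(3.0) = (-4)×L_0(3.0) + 12×L_1(3.0) + 3×L_2(3.0)
P(3.0) = 4.111111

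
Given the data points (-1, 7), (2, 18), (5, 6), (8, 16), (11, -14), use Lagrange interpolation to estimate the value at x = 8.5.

Lagrange interpolation formula:
P(x) = Σ yᵢ × Lᵢ(x)
where Lᵢ(x) = Π_{j≠i} (x - xⱼ)/(xᵢ - xⱼ)

L_0(8.5) = (8.5 - 2)/(-1 - 2) × (8.5 - 5)/(-1 - 5) × (8.5 - 8)/(-1 - 8) × (8.5 - 11)/(-1 - 11) = -0.014628
L_1(8.5) = (8.5 - (-1))/(2 - (-1)) × (8.5 - 5)/(2 - 5) × (8.5 - 8)/(2 - 8) × (8.5 - 11)/(2 - 11) = 0.085520
L_2(8.5) = (8.5 - (-1))/(5 - (-1)) × (8.5 - 2)/(5 - 2) × (8.5 - 8)/(5 - 8) × (8.5 - 11)/(5 - 11) = -0.238233
L_3(8.5) = (8.5 - (-1))/(8 - (-1)) × (8.5 - 2)/(8 - 2) × (8.5 - 5)/(8 - 5) × (8.5 - 11)/(8 - 11) = 1.111754
L_4(8.5) = (8.5 - (-1))/(11 - (-1)) × (8.5 - 2)/(11 - 2) × (8.5 - 5)/(11 - 5) × (8.5 - 8)/(11 - 8) = 0.055588

P(8.5) = 7×L_0(8.5) + 18×L_1(8.5) + 6×L_2(8.5) + 16×L_3(8.5) + (-14)×L_4(8.5)
P(8.5) = 17.017393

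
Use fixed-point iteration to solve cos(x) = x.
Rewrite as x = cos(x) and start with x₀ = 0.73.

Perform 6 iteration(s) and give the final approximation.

Equation: cos(x) = x
Fixed-point form: x = cos(x)
x₀ = 0.73

x_1 = g(0.730000) = 0.745174
x_2 = g(0.745174) = 0.734970
x_3 = g(0.734970) = 0.741851
x_4 = g(0.741851) = 0.737219
x_5 = g(0.737219) = 0.740341
x_6 = g(0.740341) = 0.738239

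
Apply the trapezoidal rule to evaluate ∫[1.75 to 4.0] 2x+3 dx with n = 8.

f(x) = 2x+3
a = 1.75, b = 4.0, n = 8
h = (b - a)/n = 0.281250

Trapezoidal rule: (h/2)[f(x₀) + 2f(x₁) + 2f(x₂) + ... + f(xₙ)]

x_0 = 1.7500, f(x_0) = 6.500000, coefficient = 1
x_1 = 2.0312, f(x_1) = 7.062500, coefficient = 2
x_2 = 2.3125, f(x_2) = 7.625000, coefficient = 2
x_3 = 2.5938, f(x_3) = 8.187500, coefficient = 2
x_4 = 2.8750, f(x_4) = 8.750000, coefficient = 2
x_5 = 3.1562, f(x_5) = 9.312500, coefficient = 2
x_6 = 3.4375, f(x_6) = 9.875000, coefficient = 2
x_7 = 3.7188, f(x_7) = 10.437500, coefficient = 2
x_8 = 4.0000, f(x_8) = 11.000000, coefficient = 1

I ≈ (0.281250/2) × 140.000000 = 19.687500
Exact value: 19.687500
Error: 0.000000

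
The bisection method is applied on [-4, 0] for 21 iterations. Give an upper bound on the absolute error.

Bisection error bound: |error| ≤ (b-a)/2^n
|error| ≤ (0 - (-4))/2^21 = 4/2^21
|error| ≤ 0.0000019073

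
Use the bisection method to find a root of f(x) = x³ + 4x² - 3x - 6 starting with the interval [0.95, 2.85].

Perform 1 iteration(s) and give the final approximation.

f(x) = x³ + 4x² - 3x - 6
Initial interval: [0.95, 2.85]

Iteration 1:
  c_1 = (0.950000 + 2.850000)/2 = 1.900000
  f(c_1) = f(1.900000) = 9.599000
  f(a) × f(c) < 0, new interval: [0.950000, 1.900000]

After 1 iteration(s), the approximation is c_1 = 1.900000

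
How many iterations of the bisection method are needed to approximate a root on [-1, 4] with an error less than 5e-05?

We need (b-a)/2^n ≤ 5e-05
(4 - (-1))/2^n ≤ 5e-05
5/2^n ≤ 5e-05
2^n ≥ 100000
n ≥ log₂(100000) = 16.61
n ≥ 17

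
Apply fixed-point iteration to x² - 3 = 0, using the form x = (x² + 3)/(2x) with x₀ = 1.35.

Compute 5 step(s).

Equation: x² - 3 = 0
Fixed-point form: x = (x² + 3)/(2x)
x₀ = 1.35

x_1 = g(1.350000) = 1.786111
x_2 = g(1.786111) = 1.732869
x_3 = g(1.732869) = 1.732051
x_4 = g(1.732051) = 1.732051
x_5 = g(1.732051) = 1.732051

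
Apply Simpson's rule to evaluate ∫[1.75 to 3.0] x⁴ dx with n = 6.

f(x) = x⁴
a = 1.75, b = 3.0, n = 6
h = (b - a)/n = 0.208333

Simpson's rule: (h/3)[f(x₀) + 4f(x₁) + 2f(x₂) + ... + f(xₙ)]

x_0 = 1.7500, f(x_0) = 9.378906, coefficient = 1
x_1 = 1.9583, f(x_1) = 14.707758, coefficient = 4
x_2 = 2.1667, f(x_2) = 22.037809, coefficient = 2
x_3 = 2.3750, f(x_3) = 31.816650, coefficient = 4
x_4 = 2.5833, f(x_4) = 44.537085, coefficient = 2
x_5 = 2.7917, f(x_5) = 60.737127, coefficient = 4
x_6 = 3.0000, f(x_6) = 81.000000, coefficient = 1

I ≈ (0.208333/3) × 652.574834 = 45.317697
Exact value: 45.317383
Error: 0.000314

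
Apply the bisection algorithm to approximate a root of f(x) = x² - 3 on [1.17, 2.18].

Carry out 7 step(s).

f(x) = x² - 3
Initial interval: [1.17, 2.18]

Iteration 1:
  c_1 = (1.170000 + 2.180000)/2 = 1.675000
  f(c_1) = f(1.675000) = -0.194375
  f(a) × f(c) ≥ 0, new interval: [1.675000, 2.180000]
Iteration 2:
  c_2 = (1.675000 + 2.180000)/2 = 1.927500
  f(c_2) = f(1.927500) = 0.715256
  f(a) × f(c) < 0, new interval: [1.675000, 1.927500]
Iteration 3:
  c_3 = (1.675000 + 1.927500)/2 = 1.801250
  f(c_3) = f(1.801250) = 0.244502
  f(a) × f(c) < 0, new interval: [1.675000, 1.801250]
Iteration 4:
  c_4 = (1.675000 + 1.801250)/2 = 1.738125
  f(c_4) = f(1.738125) = 0.021079
  f(a) × f(c) < 0, new interval: [1.675000, 1.738125]
Iteration 5:
  c_5 = (1.675000 + 1.738125)/2 = 1.706562
  f(c_5) = f(1.706562) = -0.087644
  f(a) × f(c) ≥ 0, new interval: [1.706562, 1.738125]
Iteration 6:
  c_6 = (1.706562 + 1.738125)/2 = 1.722344
  f(c_6) = f(1.722344) = -0.033532
  f(a) × f(c) ≥ 0, new interval: [1.722344, 1.738125]
Iteration 7:
  c_7 = (1.722344 + 1.738125)/2 = 1.730234
  f(c_7) = f(1.730234) = -0.006289
  f(a) × f(c) ≥ 0, new interval: [1.730234, 1.738125]

After 7 iteration(s), the approximation is c_7 = 1.730234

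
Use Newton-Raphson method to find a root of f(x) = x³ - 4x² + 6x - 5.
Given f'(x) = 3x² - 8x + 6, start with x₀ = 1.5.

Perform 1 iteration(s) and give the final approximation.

f(x) = x³ - 4x² + 6x - 5
f'(x) = 3x² - 8x + 6
x₀ = 1.5

Newton-Raphson formula: x_{n+1} = x_n - f(x_n)/f'(x_n)

Iteration 1:
  f(1.500000) = -1.625000
  f'(1.500000) = 0.750000
  x_1 = 1.500000 - (-1.625000)/0.750000 = 3.666667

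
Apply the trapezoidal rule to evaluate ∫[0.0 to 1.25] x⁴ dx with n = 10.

f(x) = x⁴
a = 0.0, b = 1.25, n = 10
h = (b - a)/n = 0.125000

Trapezoidal rule: (h/2)[f(x₀) + 2f(x₁) + 2f(x₂) + ... + f(xₙ)]

x_0 = 0.0000, f(x_0) = 0.000000, coefficient = 1
x_1 = 0.1250, f(x_1) = 0.000244, coefficient = 2
x_2 = 0.2500, f(x_2) = 0.003906, coefficient = 2
x_3 = 0.3750, f(x_3) = 0.019775, coefficient = 2
x_4 = 0.5000, f(x_4) = 0.062500, coefficient = 2
x_5 = 0.6250, f(x_5) = 0.152588, coefficient = 2
x_6 = 0.7500, f(x_6) = 0.316406, coefficient = 2
x_7 = 0.8750, f(x_7) = 0.586182, coefficient = 2
x_8 = 1.0000, f(x_8) = 1.000000, coefficient = 2
x_9 = 1.1250, f(x_9) = 1.601807, coefficient = 2
x_10 = 1.2500, f(x_10) = 2.441406, coefficient = 1

I ≈ (0.125000/2) × 9.928223 = 0.620514
Exact value: 0.610352
Error: 0.010162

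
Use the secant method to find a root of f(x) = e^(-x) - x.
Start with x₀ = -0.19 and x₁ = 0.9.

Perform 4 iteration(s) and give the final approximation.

f(x) = e^(-x) - x
x₀ = -0.19, x₁ = 0.9

Secant formula: x_{n+1} = x_n - f(x_n)(x_n - x_{n-1})/(f(x_n) - f(x_{n-1}))

Iteration 1:
  f(-0.190000) = 1.399250
  f(0.900000) = -0.493430
  x_2 = 0.900000 - (-0.493430)×(0.900000 - (-0.190000))/(-0.493430 - 1.399250)
       = 0.615832
Iteration 2:
  f(0.900000) = -0.493430
  f(0.615832) = -0.075641
  x_3 = 0.615832 - (-0.075641)×(0.615832 - 0.900000)/(-0.075641 - (-0.493430))
       = 0.564383
Iteration 3:
  f(0.615832) = -0.075641
  f(0.564383) = 0.004327
  x_4 = 0.564383 - 0.004327×(0.564383 - 0.615832)/(0.004327 - (-0.075641))
       = 0.567167
Iteration 4:
  f(0.564383) = 0.004327
  f(0.567167) = -0.000038
  x_5 = 0.567167 - (-0.000038)×(0.567167 - 0.564383)/(-0.000038 - 0.004327)
       = 0.567143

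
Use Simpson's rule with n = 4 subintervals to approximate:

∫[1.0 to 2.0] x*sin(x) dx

f(x) = x*sin(x)
a = 1.0, b = 2.0, n = 4
h = (b - a)/n = 0.250000

Simpson's rule: (h/3)[f(x₀) + 4f(x₁) + 2f(x₂) + ... + f(xₙ)]

x_0 = 1.0000, f(x_0) = 0.841471, coefficient = 1
x_1 = 1.2500, f(x_1) = 1.186231, coefficient = 4
x_2 = 1.5000, f(x_2) = 1.496242, coefficient = 2
x_3 = 1.7500, f(x_3) = 1.721975, coefficient = 4
x_4 = 2.0000, f(x_4) = 1.818595, coefficient = 1

I ≈ (0.250000/3) × 17.285376 = 1.440448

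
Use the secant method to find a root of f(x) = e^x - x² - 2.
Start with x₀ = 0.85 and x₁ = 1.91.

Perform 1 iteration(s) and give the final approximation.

f(x) = e^x - x² - 2
x₀ = 0.85, x₁ = 1.91

Secant formula: x_{n+1} = x_n - f(x_n)(x_n - x_{n-1})/(f(x_n) - f(x_{n-1}))

Iteration 1:
  f(0.850000) = -0.382853
  f(1.910000) = 1.104989
  x_2 = 1.910000 - 1.104989×(1.910000 - 0.850000)/(1.104989 - (-0.382853))
       = 1.122760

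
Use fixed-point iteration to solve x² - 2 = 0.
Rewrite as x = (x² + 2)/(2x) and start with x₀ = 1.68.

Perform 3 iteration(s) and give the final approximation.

Equation: x² - 2 = 0
Fixed-point form: x = (x² + 2)/(2x)
x₀ = 1.68

x_1 = g(1.680000) = 1.435238
x_2 = g(1.435238) = 1.414368
x_3 = g(1.414368) = 1.414214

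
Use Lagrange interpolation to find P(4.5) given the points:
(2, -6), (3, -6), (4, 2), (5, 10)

Lagrange interpolation formula:
P(x) = Σ yᵢ × Lᵢ(x)
where Lᵢ(x) = Π_{j≠i} (x - xⱼ)/(xᵢ - xⱼ)

L_0(4.5) = (4.5 - 3)/(2 - 3) × (4.5 - 4)/(2 - 4) × (4.5 - 5)/(2 - 5) = 0.062500
L_1(4.5) = (4.5 - 2)/(3 - 2) × (4.5 - 4)/(3 - 4) × (4.5 - 5)/(3 - 5) = -0.312500
L_2(4.5) = (4.5 - 2)/(4 - 2) × (4.5 - 3)/(4 - 3) × (4.5 - 5)/(4 - 5) = 0.937500
L_3(4.5) = (4.5 - 2)/(5 - 2) × (4.5 - 3)/(5 - 3) × (4.5 - 4)/(5 - 4) = 0.312500

P(4.5) = (-6)×L_0(4.5) + (-6)×L_1(4.5) + 2×L_2(4.5) + 10×L_3(4.5)
P(4.5) = 6.500000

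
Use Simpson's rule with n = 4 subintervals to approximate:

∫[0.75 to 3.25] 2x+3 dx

f(x) = 2x+3
a = 0.75, b = 3.25, n = 4
h = (b - a)/n = 0.625000

Simpson's rule: (h/3)[f(x₀) + 4f(x₁) + 2f(x₂) + ... + f(xₙ)]

x_0 = 0.7500, f(x_0) = 4.500000, coefficient = 1
x_1 = 1.3750, f(x_1) = 5.750000, coefficient = 4
x_2 = 2.0000, f(x_2) = 7.000000, coefficient = 2
x_3 = 2.6250, f(x_3) = 8.250000, coefficient = 4
x_4 = 3.2500, f(x_4) = 9.500000, coefficient = 1

I ≈ (0.625000/3) × 84.000000 = 17.500000
Exact value: 17.500000
Error: 0.000000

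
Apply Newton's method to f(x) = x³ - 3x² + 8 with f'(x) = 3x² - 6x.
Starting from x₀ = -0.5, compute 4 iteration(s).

f(x) = x³ - 3x² + 8
f'(x) = 3x² - 6x
x₀ = -0.5

Newton-Raphson formula: x_{n+1} = x_n - f(x_n)/f'(x_n)

Iteration 1:
  f(-0.500000) = 7.125000
  f'(-0.500000) = 3.750000
  x_1 = -0.500000 - 7.125000/3.750000 = -2.400000
Iteration 2:
  f(-2.400000) = -23.104000
  f'(-2.400000) = 31.680000
  x_2 = -2.400000 - (-23.104000)/31.680000 = -1.670707
Iteration 3:
  f(-1.670707) = -5.037168
  f'(-1.670707) = 18.398029
  x_3 = -1.670707 - (-5.037168)/18.398029 = -1.396919
Iteration 4:
  f(-1.396919) = -0.580066
  f'(-1.396919) = 14.235657
  x_4 = -1.396919 - (-0.580066)/14.235657 = -1.356171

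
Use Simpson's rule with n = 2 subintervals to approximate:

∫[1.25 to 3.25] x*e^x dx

f(x) = x*e^x
a = 1.25, b = 3.25, n = 2
h = (b - a)/n = 1.000000

Simpson's rule: (h/3)[f(x₀) + 4f(x₁) + 2f(x₂) + ... + f(xₙ)]

x_0 = 1.2500, f(x_0) = 4.362929, coefficient = 1
x_1 = 2.2500, f(x_1) = 21.347406, coefficient = 4
x_2 = 3.2500, f(x_2) = 83.818605, coefficient = 1

I ≈ (1.000000/3) × 173.571156 = 57.857052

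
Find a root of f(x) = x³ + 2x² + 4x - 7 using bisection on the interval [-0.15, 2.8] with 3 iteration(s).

f(x) = x³ + 2x² + 4x - 7
Initial interval: [-0.15, 2.8]

Iteration 1:
  c_1 = (-0.150000 + 2.800000)/2 = 1.325000
  f(c_1) = f(1.325000) = 4.137453
  f(a) × f(c) < 0, new interval: [-0.150000, 1.325000]
Iteration 2:
  c_2 = (-0.150000 + 1.325000)/2 = 0.587500
  f(c_2) = f(0.587500) = -3.756908
  f(a) × f(c) ≥ 0, new interval: [0.587500, 1.325000]
Iteration 3:
  c_3 = (0.587500 + 1.325000)/2 = 0.956250
  f(c_3) = f(0.956250) = -0.471763
  f(a) × f(c) ≥ 0, new interval: [0.956250, 1.325000]

After 3 iteration(s), the approximation is c_3 = 0.956250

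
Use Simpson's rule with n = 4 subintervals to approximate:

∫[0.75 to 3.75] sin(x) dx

f(x) = sin(x)
a = 0.75, b = 3.75, n = 4
h = (b - a)/n = 0.750000

Simpson's rule: (h/3)[f(x₀) + 4f(x₁) + 2f(x₂) + ... + f(xₙ)]

x_0 = 0.7500, f(x_0) = 0.681639, coefficient = 1
x_1 = 1.5000, f(x_1) = 0.997495, coefficient = 4
x_2 = 2.2500, f(x_2) = 0.778073, coefficient = 2
x_3 = 3.0000, f(x_3) = 0.141120, coefficient = 4
x_4 = 3.7500, f(x_4) = -0.571561, coefficient = 1

I ≈ (0.750000/3) × 6.220684 = 1.555171
Exact value: 1.552248
Error: 0.002923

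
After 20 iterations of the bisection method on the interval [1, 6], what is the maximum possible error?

Bisection error bound: |error| ≤ (b-a)/2^n
|error| ≤ (6 - 1)/2^20 = 5/2^20
|error| ≤ 0.0000047684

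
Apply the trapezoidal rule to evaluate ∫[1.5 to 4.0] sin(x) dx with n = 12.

f(x) = sin(x)
a = 1.5, b = 4.0, n = 12
h = (b - a)/n = 0.208333

Trapezoidal rule: (h/2)[f(x₀) + 2f(x₁) + 2f(x₂) + ... + f(xₙ)]

x_0 = 1.5000, f(x_0) = 0.997495, coefficient = 1
x_1 = 1.7083, f(x_1) = 0.990557, coefficient = 2
x_2 = 1.9167, f(x_2) = 0.940781, coefficient = 2
x_3 = 2.1250, f(x_3) = 0.850320, coefficient = 2
x_4 = 2.3333, f(x_4) = 0.723086, coefficient = 2
x_5 = 2.5417, f(x_5) = 0.564581, coefficient = 2
x_6 = 2.7500, f(x_6) = 0.381661, coefficient = 2
x_7 = 2.9583, f(x_7) = 0.182235, coefficient = 2
x_8 = 3.1667, f(x_8) = -0.025071, coefficient = 2
x_9 = 3.3750, f(x_9) = -0.231294, coefficient = 2
x_10 = 3.5833, f(x_10) = -0.427514, coefficient = 2
x_11 = 3.7917, f(x_11) = -0.605245, coefficient = 2
x_12 = 4.0000, f(x_12) = -0.756802, coefficient = 1

I ≈ (0.208333/2) × 6.928886 = 0.721759
Exact value: 0.724381
Error: 0.002622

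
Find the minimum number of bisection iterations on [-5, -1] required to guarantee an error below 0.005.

We need (b-a)/2^n ≤ 0.005
(-1 - (-5))/2^n ≤ 0.005
4/2^n ≤ 0.005
2^n ≥ 800
n ≥ log₂(800) = 9.64
n ≥ 10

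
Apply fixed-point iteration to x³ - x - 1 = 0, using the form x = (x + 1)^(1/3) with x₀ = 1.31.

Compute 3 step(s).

Equation: x³ - x - 1 = 0
Fixed-point form: x = (x + 1)^(1/3)
x₀ = 1.31

x_1 = g(1.310000) = 1.321916
x_2 = g(1.321916) = 1.324186
x_3 = g(1.324186) = 1.324617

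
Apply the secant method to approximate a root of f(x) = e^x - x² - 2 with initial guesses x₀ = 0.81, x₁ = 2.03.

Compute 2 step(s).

f(x) = e^x - x² - 2
x₀ = 0.81, x₁ = 2.03

Secant formula: x_{n+1} = x_n - f(x_n)(x_n - x_{n-1})/(f(x_n) - f(x_{n-1}))

Iteration 1:
  f(0.810000) = -0.408192
  f(2.030000) = 1.493186
  x_2 = 2.030000 - 1.493186×(2.030000 - 0.810000)/(1.493186 - (-0.408192))
       = 1.071912
Iteration 2:
  f(2.030000) = 1.493186
  f(1.071912) = -0.228036
  x_3 = 1.071912 - (-0.228036)×(1.071912 - 2.030000)/(-0.228036 - 1.493186)
       = 1.198844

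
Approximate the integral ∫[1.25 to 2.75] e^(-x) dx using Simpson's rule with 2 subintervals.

f(x) = e^(-x)
a = 1.25, b = 2.75, n = 2
h = (b - a)/n = 0.750000

Simpson's rule: (h/3)[f(x₀) + 4f(x₁) + 2f(x₂) + ... + f(xₙ)]

x_0 = 1.2500, f(x_0) = 0.286505, coefficient = 1
x_1 = 2.0000, f(x_1) = 0.135335, coefficient = 4
x_2 = 2.7500, f(x_2) = 0.063928, coefficient = 1

I ≈ (0.750000/3) × 0.891774 = 0.222943
Exact value: 0.222577
Error: 0.000367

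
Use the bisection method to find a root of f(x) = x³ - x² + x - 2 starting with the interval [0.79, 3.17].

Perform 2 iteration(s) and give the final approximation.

f(x) = x³ - x² + x - 2
Initial interval: [0.79, 3.17]

Iteration 1:
  c_1 = (0.790000 + 3.170000)/2 = 1.980000
  f(c_1) = f(1.980000) = 3.821992
  f(a) × f(c) < 0, new interval: [0.790000, 1.980000]
Iteration 2:
  c_2 = (0.790000 + 1.980000)/2 = 1.385000
  f(c_2) = f(1.385000) = 0.123517
  f(a) × f(c) < 0, new interval: [0.790000, 1.385000]

After 2 iteration(s), the approximation is c_2 = 1.385000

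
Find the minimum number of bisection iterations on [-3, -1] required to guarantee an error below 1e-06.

We need (b-a)/2^n ≤ 1e-06
(-1 - (-3))/2^n ≤ 1e-06
2/2^n ≤ 1e-06
2^n ≥ 2000000
n ≥ log₂(2000000) = 20.93
n ≥ 21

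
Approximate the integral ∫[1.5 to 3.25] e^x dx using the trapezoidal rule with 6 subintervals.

f(x) = e^x
a = 1.5, b = 3.25, n = 6
h = (b - a)/n = 0.291667

Trapezoidal rule: (h/2)[f(x₀) + 2f(x₁) + 2f(x₂) + ... + f(xₙ)]

x_0 = 1.5000, f(x_0) = 4.481689, coefficient = 1
x_1 = 1.7917, f(x_1) = 5.999443, coefficient = 2
x_2 = 2.0833, f(x_2) = 8.031195, coefficient = 2
x_3 = 2.3750, f(x_3) = 10.751013, coefficient = 2
x_4 = 2.6667, f(x_4) = 14.391916, coefficient = 2
x_5 = 2.9583, f(x_5) = 19.265835, coefficient = 2
x_6 = 3.2500, f(x_6) = 25.790340, coefficient = 1

I ≈ (0.291667/2) × 147.150834 = 21.459497
Exact value: 21.308651
Error: 0.150846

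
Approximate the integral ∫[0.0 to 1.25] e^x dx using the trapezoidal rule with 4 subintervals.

f(x) = e^x
a = 0.0, b = 1.25, n = 4
h = (b - a)/n = 0.312500

Trapezoidal rule: (h/2)[f(x₀) + 2f(x₁) + 2f(x₂) + ... + f(xₙ)]

x_0 = 0.0000, f(x_0) = 1.000000, coefficient = 1
x_1 = 0.3125, f(x_1) = 1.366838, coefficient = 2
x_2 = 0.6250, f(x_2) = 1.868246, coefficient = 2
x_3 = 0.9375, f(x_3) = 2.553589, coefficient = 2
x_4 = 1.2500, f(x_4) = 3.490343, coefficient = 1

I ≈ (0.312500/2) × 16.067690 = 2.510577
Exact value: 2.490343
Error: 0.020234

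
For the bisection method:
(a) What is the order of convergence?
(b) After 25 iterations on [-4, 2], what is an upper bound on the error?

(a) Bisection has linear (order 1) convergence; the error is halved each step.

(b) Error bound = (b-a)/2^n = (2 - (-4))/2^{25}
    = 6/2^{25}

(a) 1 (linear); (b) error ≤ 1.79e-07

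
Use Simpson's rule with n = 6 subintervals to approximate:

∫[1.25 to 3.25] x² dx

f(x) = x²
a = 1.25, b = 3.25, n = 6
h = (b - a)/n = 0.333333

Simpson's rule: (h/3)[f(x₀) + 4f(x₁) + 2f(x₂) + ... + f(xₙ)]

x_0 = 1.2500, f(x_0) = 1.562500, coefficient = 1
x_1 = 1.5833, f(x_1) = 2.506944, coefficient = 4
x_2 = 1.9167, f(x_2) = 3.673611, coefficient = 2
x_3 = 2.2500, f(x_3) = 5.062500, coefficient = 4
x_4 = 2.5833, f(x_4) = 6.673611, coefficient = 2
x_5 = 2.9167, f(x_5) = 8.506944, coefficient = 4
x_6 = 3.2500, f(x_6) = 10.562500, coefficient = 1

I ≈ (0.333333/3) × 97.125000 = 10.791667
Exact value: 10.791667
Error: 0.000000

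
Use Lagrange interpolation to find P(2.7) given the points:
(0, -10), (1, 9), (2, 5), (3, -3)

Lagrange interpolation formula:
P(x) = Σ yᵢ × Lᵢ(x)
where Lᵢ(x) = Π_{j≠i} (x - xⱼ)/(xᵢ - xⱼ)

L_0(2.7) = (2.7 - 1)/(0 - 1) × (2.7 - 2)/(0 - 2) × (2.7 - 3)/(0 - 3) = 0.059500
L_1(2.7) = (2.7 - 0)/(1 - 0) × (2.7 - 2)/(1 - 2) × (2.7 - 3)/(1 - 3) = -0.283500
L_2(2.7) = (2.7 - 0)/(2 - 0) × (2.7 - 1)/(2 - 1) × (2.7 - 3)/(2 - 3) = 0.688500
L_3(2.7) = (2.7 - 0)/(3 - 0) × (2.7 - 1)/(3 - 1) × (2.7 - 2)/(3 - 2) = 0.535500

P(2.7) = (-10)×L_0(2.7) + 9×L_1(2.7) + 5×L_2(2.7) + (-3)×L_3(2.7)
P(2.7) = -1.310500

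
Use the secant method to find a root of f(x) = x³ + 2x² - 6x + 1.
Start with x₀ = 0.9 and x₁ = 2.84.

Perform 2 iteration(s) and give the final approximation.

f(x) = x³ + 2x² - 6x + 1
x₀ = 0.9, x₁ = 2.84

Secant formula: x_{n+1} = x_n - f(x_n)(x_n - x_{n-1})/(f(x_n) - f(x_{n-1}))

Iteration 1:
  f(0.900000) = -2.051000
  f(2.840000) = 22.997504
  x_2 = 2.840000 - 22.997504×(2.840000 - 0.900000)/(22.997504 - (-2.051000))
       = 1.058849
Iteration 2:
  f(2.840000) = 22.997504
  f(1.058849) = -1.923631
  x_3 = 1.058849 - (-1.923631)×(1.058849 - 2.840000)/(-1.923631 - 22.997504)
       = 1.196334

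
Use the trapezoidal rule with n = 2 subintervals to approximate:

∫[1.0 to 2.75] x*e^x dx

f(x) = x*e^x
a = 1.0, b = 2.75, n = 2
h = (b - a)/n = 0.875000

Trapezoidal rule: (h/2)[f(x₀) + 2f(x₁) + 2f(x₂) + ... + f(xₙ)]

x_0 = 1.0000, f(x_0) = 2.718282, coefficient = 1
x_1 = 1.8750, f(x_1) = 12.226536, coefficient = 2
x_2 = 2.7500, f(x_2) = 43.017238, coefficient = 1

I ≈ (0.875000/2) × 70.188591 = 30.707509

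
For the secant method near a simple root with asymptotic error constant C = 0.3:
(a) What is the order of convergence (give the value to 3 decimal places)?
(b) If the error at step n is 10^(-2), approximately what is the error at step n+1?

(a) Secant method has superlinear convergence with order φ = (1+√5)/2 ≈ 1.618.
    This means |e_{n+1}| ≈ C|e_n|^1.618.

(b) With |e_n| = 10^(-2) and C = 0.3:
    |e_{n+1}| ≈ 0.3 × (10^(-2))^1.618 = 0.3 × 10^(-3.24)

(a) ≈ 1.618 (golden ratio); (b) |e_{n+1}| ≈ 1.742e-04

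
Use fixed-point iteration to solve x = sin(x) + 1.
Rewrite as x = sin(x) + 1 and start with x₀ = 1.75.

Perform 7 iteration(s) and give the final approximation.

Equation: x = sin(x) + 1
Fixed-point form: x = sin(x) + 1
x₀ = 1.75

x_1 = g(1.750000) = 1.983986
x_2 = g(1.983986) = 1.915845
x_3 = g(1.915845) = 1.941059
x_4 = g(1.941059) = 1.932232
x_5 = g(1.932232) = 1.935390
x_6 = g(1.935390) = 1.934269
x_7 = g(1.934269) = 1.934668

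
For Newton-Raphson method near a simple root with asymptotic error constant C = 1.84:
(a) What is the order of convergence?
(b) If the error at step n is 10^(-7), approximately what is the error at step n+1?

(a) Newton-Raphson has quadratic (order 2) convergence near simple roots.
    This means |e_{n+1}| ≈ C|e_n|².

(b) With |e_n| = 10^(-7) and C = 1.84:
    |e_{n+1}| ≈ 1.84 × (10^(-7))² = 1.84 × 10^(-14)

(a) 2 (quadratic); (b) |e_{n+1}| ≈ 1.840e-14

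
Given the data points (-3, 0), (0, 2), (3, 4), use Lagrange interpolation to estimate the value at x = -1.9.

Lagrange interpolation formula:
P(x) = Σ yᵢ × Lᵢ(x)
where Lᵢ(x) = Π_{j≠i} (x - xⱼ)/(xᵢ - xⱼ)

L_0(-1.9) = (-1.9 - 0)/(-3 - 0) × (-1.9 - 3)/(-3 - 3) = 0.517222
L_1(-1.9) = (-1.9 - (-3))/(0 - (-3)) × (-1.9 - 3)/(0 - 3) = 0.598889
L_2(-1.9) = (-1.9 - (-3))/(3 - (-3)) × (-1.9 - 0)/(3 - 0) = -0.116111

P(-1.9) = 0×L_0(-1.9) + 2×L_1(-1.9) + 4×L_2(-1.9)
P(-1.9) = 0.733333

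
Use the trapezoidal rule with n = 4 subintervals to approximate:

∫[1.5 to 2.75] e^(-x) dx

f(x) = e^(-x)
a = 1.5, b = 2.75, n = 4
h = (b - a)/n = 0.312500

Trapezoidal rule: (h/2)[f(x₀) + 2f(x₁) + 2f(x₂) + ... + f(xₙ)]

x_0 = 1.5000, f(x_0) = 0.223130, coefficient = 1
x_1 = 1.8125, f(x_1) = 0.163246, coefficient = 2
x_2 = 2.1250, f(x_2) = 0.119433, coefficient = 2
x_3 = 2.4375, f(x_3) = 0.087379, coefficient = 2
x_4 = 2.7500, f(x_4) = 0.063928, coefficient = 1

I ≈ (0.312500/2) × 1.027173 = 0.160496
Exact value: 0.159202
Error: 0.001293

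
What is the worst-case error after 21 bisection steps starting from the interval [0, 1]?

Bisection error bound: |error| ≤ (b-a)/2^n
|error| ≤ (1 - 0)/2^21 = 1/2^21
|error| ≤ 0.0000004768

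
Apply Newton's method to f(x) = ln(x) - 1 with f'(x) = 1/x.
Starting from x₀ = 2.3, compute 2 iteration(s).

f(x) = ln(x) - 1
f'(x) = 1/x
x₀ = 2.3

Newton-Raphson formula: x_{n+1} = x_n - f(x_n)/f'(x_n)

Iteration 1:
  f(2.300000) = -0.167091
  f'(2.300000) = 0.434783
  x_1 = 2.300000 - (-0.167091)/0.434783 = 2.684309
Iteration 2:
  f(2.684309) = -0.012577
  f'(2.684309) = 0.372535
  x_2 = 2.684309 - (-0.012577)/0.372535 = 2.718069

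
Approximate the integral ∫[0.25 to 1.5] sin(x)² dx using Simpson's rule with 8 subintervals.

f(x) = sin(x)²
a = 0.25, b = 1.5, n = 8
h = (b - a)/n = 0.156250

Simpson's rule: (h/3)[f(x₀) + 4f(x₁) + 2f(x₂) + ... + f(xₙ)]

x_0 = 0.2500, f(x_0) = 0.061209, coefficient = 1
x_1 = 0.4062, f(x_1) = 0.156157, coefficient = 4
x_2 = 0.5625, f(x_2) = 0.284412, coefficient = 2
x_3 = 0.7188, f(x_3) = 0.433549, coefficient = 4
x_4 = 0.8750, f(x_4) = 0.589123, coefficient = 2
x_5 = 1.0312, f(x_5) = 0.736064, coefficient = 4
x_6 = 1.1875, f(x_6) = 0.860139, coefficient = 2
x_7 = 1.3438, f(x_7) = 0.949330, coefficient = 4
x_8 = 1.5000, f(x_8) = 0.994996, coefficient = 1

I ≈ (0.156250/3) × 13.623954 = 0.709581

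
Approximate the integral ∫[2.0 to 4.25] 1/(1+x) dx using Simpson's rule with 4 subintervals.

f(x) = 1/(1+x)
a = 2.0, b = 4.25, n = 4
h = (b - a)/n = 0.562500

Simpson's rule: (h/3)[f(x₀) + 4f(x₁) + 2f(x₂) + ... + f(xₙ)]

x_0 = 2.0000, f(x_0) = 0.333333, coefficient = 1
x_1 = 2.5625, f(x_1) = 0.280702, coefficient = 4
x_2 = 3.1250, f(x_2) = 0.242424, coefficient = 2
x_3 = 3.6875, f(x_3) = 0.213333, coefficient = 4
x_4 = 4.2500, f(x_4) = 0.190476, coefficient = 1

I ≈ (0.562500/3) × 2.984798 = 0.559650
Exact value: 0.559616
Error: 0.000034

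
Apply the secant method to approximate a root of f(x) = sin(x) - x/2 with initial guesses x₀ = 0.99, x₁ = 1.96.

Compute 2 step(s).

f(x) = sin(x) - x/2
x₀ = 0.99, x₁ = 1.96

Secant formula: x_{n+1} = x_n - f(x_n)(x_n - x_{n-1})/(f(x_n) - f(x_{n-1}))

Iteration 1:
  f(0.990000) = 0.341026
  f(1.960000) = -0.054788
  x_2 = 1.960000 - (-0.054788)×(1.960000 - 0.990000)/(-0.054788 - 0.341026)
       = 1.825733
Iteration 2:
  f(1.960000) = -0.054788
  f(1.825733) = 0.054813
  x_3 = 1.825733 - 0.054813×(1.825733 - 1.960000)/(0.054813 - (-0.054788))
       = 1.892881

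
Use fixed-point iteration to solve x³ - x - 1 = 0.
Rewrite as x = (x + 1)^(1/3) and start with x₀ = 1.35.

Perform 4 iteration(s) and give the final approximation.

Equation: x³ - x - 1 = 0
Fixed-point form: x = (x + 1)^(1/3)
x₀ = 1.35

x_1 = g(1.350000) = 1.329503
x_2 = g(1.329503) = 1.325626
x_3 = g(1.325626) = 1.324890
x_4 = g(1.324890) = 1.324751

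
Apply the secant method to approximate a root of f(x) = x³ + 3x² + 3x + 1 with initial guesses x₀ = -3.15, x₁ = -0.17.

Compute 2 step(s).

f(x) = x³ + 3x² + 3x + 1
x₀ = -3.15, x₁ = -0.17

Secant formula: x_{n+1} = x_n - f(x_n)(x_n - x_{n-1})/(f(x_n) - f(x_{n-1}))

Iteration 1:
  f(-3.150000) = -9.938375
  f(-0.170000) = 0.571787
  x_2 = -0.170000 - 0.571787×(-0.170000 - (-3.150000))/(0.571787 - (-9.938375))
       = -0.332122
Iteration 2:
  f(-0.170000) = 0.571787
  f(-0.332122) = 0.297915
  x_3 = -0.332122 - 0.297915×(-0.332122 - (-0.170000))/(0.297915 - 0.571787)
       = -0.508476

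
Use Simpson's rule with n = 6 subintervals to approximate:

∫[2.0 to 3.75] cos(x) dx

f(x) = cos(x)
a = 2.0, b = 3.75, n = 6
h = (b - a)/n = 0.291667

Simpson's rule: (h/3)[f(x₀) + 4f(x₁) + 2f(x₂) + ... + f(xₙ)]

x_0 = 2.0000, f(x_0) = -0.416147, coefficient = 1
x_1 = 2.2917, f(x_1) = -0.660039, coefficient = 4
x_2 = 2.5833, f(x_2) = -0.848178, coefficient = 2
x_3 = 2.8750, f(x_3) = -0.964674, coefficient = 4
x_4 = 3.1667, f(x_4) = -0.999686, coefficient = 2
x_5 = 3.4583, f(x_5) = -0.950256, coefficient = 4
x_6 = 3.7500, f(x_6) = -0.820559, coefficient = 1

I ≈ (0.291667/3) × -15.232309 = -1.480919
Exact value: -1.480859
Error: 0.000060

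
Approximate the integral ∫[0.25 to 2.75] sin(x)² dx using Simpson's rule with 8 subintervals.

f(x) = sin(x)²
a = 0.25, b = 2.75, n = 8
h = (b - a)/n = 0.312500

Simpson's rule: (h/3)[f(x₀) + 4f(x₁) + 2f(x₂) + ... + f(xₙ)]

x_0 = 0.2500, f(x_0) = 0.061209, coefficient = 1
x_1 = 0.5625, f(x_1) = 0.284412, coefficient = 4
x_2 = 0.8750, f(x_2) = 0.589123, coefficient = 2
x_3 = 1.1875, f(x_3) = 0.860139, coefficient = 4
x_4 = 1.5000, f(x_4) = 0.994996, coefficient = 2
x_5 = 1.8125, f(x_5) = 0.942708, coefficient = 4
x_6 = 2.1250, f(x_6) = 0.723044, coefficient = 2
x_7 = 2.4375, f(x_7) = 0.419052, coefficient = 4
x_8 = 2.7500, f(x_8) = 0.145665, coefficient = 1

I ≈ (0.312500/3) × 14.846446 = 1.546505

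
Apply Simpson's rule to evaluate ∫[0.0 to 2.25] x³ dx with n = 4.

f(x) = x³
a = 0.0, b = 2.25, n = 4
h = (b - a)/n = 0.562500

Simpson's rule: (h/3)[f(x₀) + 4f(x₁) + 2f(x₂) + ... + f(xₙ)]

x_0 = 0.0000, f(x_0) = 0.000000, coefficient = 1
x_1 = 0.5625, f(x_1) = 0.177979, coefficient = 4
x_2 = 1.1250, f(x_2) = 1.423828, coefficient = 2
x_3 = 1.6875, f(x_3) = 4.805420, coefficient = 4
x_4 = 2.2500, f(x_4) = 11.390625, coefficient = 1

I ≈ (0.562500/3) × 34.171875 = 6.407227
Exact value: 6.407227
Error: 0.000000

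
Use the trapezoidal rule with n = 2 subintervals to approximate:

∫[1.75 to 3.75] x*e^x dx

f(x) = x*e^x
a = 1.75, b = 3.75, n = 2
h = (b - a)/n = 1.000000

Trapezoidal rule: (h/2)[f(x₀) + 2f(x₁) + 2f(x₂) + ... + f(xₙ)]

x_0 = 1.7500, f(x_0) = 10.070555, coefficient = 1
x_1 = 2.7500, f(x_1) = 43.017238, coefficient = 2
x_2 = 3.7500, f(x_2) = 159.454058, coefficient = 1

I ≈ (1.000000/2) × 255.559088 = 127.779544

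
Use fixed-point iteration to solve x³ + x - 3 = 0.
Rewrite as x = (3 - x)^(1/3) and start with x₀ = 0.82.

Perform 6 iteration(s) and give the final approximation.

Equation: x³ + x - 3 = 0
Fixed-point form: x = (3 - x)^(1/3)
x₀ = 0.82

x_1 = g(0.820000) = 1.296638
x_2 = g(1.296638) = 1.194269
x_3 = g(1.194269) = 1.217730
x_4 = g(1.217730) = 1.212433
x_5 = g(1.212433) = 1.213633
x_6 = g(1.213633) = 1.213362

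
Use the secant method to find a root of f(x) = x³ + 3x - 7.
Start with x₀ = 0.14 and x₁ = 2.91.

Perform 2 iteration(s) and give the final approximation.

f(x) = x³ + 3x - 7
x₀ = 0.14, x₁ = 2.91

Secant formula: x_{n+1} = x_n - f(x_n)(x_n - x_{n-1})/(f(x_n) - f(x_{n-1}))

Iteration 1:
  f(0.140000) = -6.577256
  f(2.910000) = 26.372171
  x_2 = 2.910000 - 26.372171×(2.910000 - 0.140000)/(26.372171 - (-6.577256))
       = 0.692938
Iteration 2:
  f(2.910000) = 26.372171
  f(0.692938) = -4.588462
  x_3 = 0.692938 - (-4.588462)×(0.692938 - 2.910000)/(-4.588462 - 26.372171)
       = 1.021514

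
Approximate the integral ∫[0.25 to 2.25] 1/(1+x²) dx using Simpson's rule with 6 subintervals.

f(x) = 1/(1+x²)
a = 0.25, b = 2.25, n = 6
h = (b - a)/n = 0.333333

Simpson's rule: (h/3)[f(x₀) + 4f(x₁) + 2f(x₂) + ... + f(xₙ)]

x_0 = 0.2500, f(x_0) = 0.941176, coefficient = 1
x_1 = 0.5833, f(x_1) = 0.746114, coefficient = 4
x_2 = 0.9167, f(x_2) = 0.543396, coefficient = 2
x_3 = 1.2500, f(x_3) = 0.390244, coefficient = 4
x_4 = 1.5833, f(x_4) = 0.285149, coefficient = 2
x_5 = 1.9167, f(x_5) = 0.213967, coefficient = 4
x_6 = 2.2500, f(x_6) = 0.164948, coefficient = 1

I ≈ (0.333333/3) × 8.164515 = 0.907168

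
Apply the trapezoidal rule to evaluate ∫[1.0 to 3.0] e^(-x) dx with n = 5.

f(x) = e^(-x)
a = 1.0, b = 3.0, n = 5
h = (b - a)/n = 0.400000

Trapezoidal rule: (h/2)[f(x₀) + 2f(x₁) + 2f(x₂) + ... + f(xₙ)]

x_0 = 1.0000, f(x_0) = 0.367879, coefficient = 1
x_1 = 1.4000, f(x_1) = 0.246597, coefficient = 2
x_2 = 1.8000, f(x_2) = 0.165299, coefficient = 2
x_3 = 2.2000, f(x_3) = 0.110803, coefficient = 2
x_4 = 2.6000, f(x_4) = 0.074274, coefficient = 2
x_5 = 3.0000, f(x_5) = 0.049787, coefficient = 1

I ≈ (0.400000/2) × 1.611612 = 0.322322
Exact value: 0.318092
Error: 0.004230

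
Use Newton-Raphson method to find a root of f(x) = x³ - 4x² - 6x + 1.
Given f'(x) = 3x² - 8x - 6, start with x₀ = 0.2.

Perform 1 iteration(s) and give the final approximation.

f(x) = x³ - 4x² - 6x + 1
f'(x) = 3x² - 8x - 6
x₀ = 0.2

Newton-Raphson formula: x_{n+1} = x_n - f(x_n)/f'(x_n)

Iteration 1:
  f(0.200000) = -0.352000
  f'(0.200000) = -7.480000
  x_1 = 0.200000 - (-0.352000)/(-7.480000) = 0.152941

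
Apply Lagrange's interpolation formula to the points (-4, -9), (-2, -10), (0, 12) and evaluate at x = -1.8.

Lagrange interpolation formula:
P(x) = Σ yᵢ × Lᵢ(x)
where Lᵢ(x) = Π_{j≠i} (x - xⱼ)/(xᵢ - xⱼ)

L_0(-1.8) = (-1.8 - (-2))/(-4 - (-2)) × (-1.8 - 0)/(-4 - 0) = -0.045000
L_1(-1.8) = (-1.8 - (-4))/(-2 - (-4)) × (-1.8 - 0)/(-2 - 0) = 0.990000
L_2(-1.8) = (-1.8 - (-4))/(0 - (-4)) × (-1.8 - (-2))/(0 - (-2)) = 0.055000

P(-1.8) = (-9)×L_0(-1.8) + (-10)×L_1(-1.8) + 12×L_2(-1.8)
P(-1.8) = -8.835000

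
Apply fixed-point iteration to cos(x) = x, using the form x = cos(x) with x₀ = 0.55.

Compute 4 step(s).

Equation: cos(x) = x
Fixed-point form: x = cos(x)
x₀ = 0.55

x_1 = g(0.550000) = 0.852525
x_2 = g(0.852525) = 0.658084
x_3 = g(0.658084) = 0.791165
x_4 = g(0.791165) = 0.703017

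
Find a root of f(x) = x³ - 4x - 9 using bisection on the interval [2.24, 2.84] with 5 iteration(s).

f(x) = x³ - 4x - 9
Initial interval: [2.24, 2.84]

Iteration 1:
  c_1 = (2.240000 + 2.840000)/2 = 2.540000
  f(c_1) = f(2.540000) = -2.772936
  f(a) × f(c) ≥ 0, new interval: [2.540000, 2.840000]
Iteration 2:
  c_2 = (2.540000 + 2.840000)/2 = 2.690000
  f(c_2) = f(2.690000) = -0.294891
  f(a) × f(c) ≥ 0, new interval: [2.690000, 2.840000]
Iteration 3:
  c_3 = (2.690000 + 2.840000)/2 = 2.765000
  f(c_3) = f(2.765000) = 1.079047
  f(a) × f(c) < 0, new interval: [2.690000, 2.765000]
Iteration 4:
  c_4 = (2.690000 + 2.765000)/2 = 2.727500
  f(c_4) = f(2.727500) = 0.380571
  f(a) × f(c) < 0, new interval: [2.690000, 2.727500]
Iteration 5:
  c_5 = (2.690000 + 2.727500)/2 = 2.708750
  f(c_5) = f(2.708750) = 0.039983
  f(a) × f(c) < 0, new interval: [2.690000, 2.708750]

After 5 iteration(s), the approximation is c_5 = 2.708750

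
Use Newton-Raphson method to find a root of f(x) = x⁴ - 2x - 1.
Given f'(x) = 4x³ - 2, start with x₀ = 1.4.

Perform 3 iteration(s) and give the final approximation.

f(x) = x⁴ - 2x - 1
f'(x) = 4x³ - 2
x₀ = 1.4

Newton-Raphson formula: x_{n+1} = x_n - f(x_n)/f'(x_n)

Iteration 1:
  f(1.400000) = 0.041600
  f'(1.400000) = 8.976000
  x_1 = 1.400000 - 0.041600/8.976000 = 1.395365
Iteration 2:
  f(1.395365) = 0.000252
  f'(1.395365) = 8.867355
  x_2 = 1.395365 - 0.000252/8.867355 = 1.395337
Iteration 3:
  f(1.395337) = 0.000000
  f'(1.395337) = 8.866691
  x_3 = 1.395337 - 0.000000/8.866691 = 1.395337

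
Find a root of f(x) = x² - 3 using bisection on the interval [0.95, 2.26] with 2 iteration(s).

f(x) = x² - 3
Initial interval: [0.95, 2.26]

Iteration 1:
  c_1 = (0.950000 + 2.260000)/2 = 1.605000
  f(c_1) = f(1.605000) = -0.423975
  f(a) × f(c) ≥ 0, new interval: [1.605000, 2.260000]
Iteration 2:
  c_2 = (1.605000 + 2.260000)/2 = 1.932500
  f(c_2) = f(1.932500) = 0.734556
  f(a) × f(c) < 0, new interval: [1.605000, 1.932500]

After 2 iteration(s), the approximation is c_2 = 1.932500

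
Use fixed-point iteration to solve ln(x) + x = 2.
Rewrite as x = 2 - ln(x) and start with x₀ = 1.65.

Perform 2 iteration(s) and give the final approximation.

Equation: ln(x) + x = 2
Fixed-point form: x = 2 - ln(x)
x₀ = 1.65

x_1 = g(1.650000) = 1.499225
x_2 = g(1.499225) = 1.595052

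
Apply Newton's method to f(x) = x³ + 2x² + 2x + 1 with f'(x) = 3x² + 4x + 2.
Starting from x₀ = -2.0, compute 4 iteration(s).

f(x) = x³ + 2x² + 2x + 1
f'(x) = 3x² + 4x + 2
x₀ = -2.0

Newton-Raphson formula: x_{n+1} = x_n - f(x_n)/f'(x_n)

Iteration 1:
  f(-2.000000) = -3.000000
  f'(-2.000000) = 6.000000
  x_1 = -2.000000 - (-3.000000)/6.000000 = -1.500000
Iteration 2:
  f(-1.500000) = -0.875000
  f'(-1.500000) = 2.750000
  x_2 = -1.500000 - (-0.875000)/2.750000 = -1.181818
Iteration 3:
  f(-1.181818) = -0.220887
  f'(-1.181818) = 1.462810
  x_3 = -1.181818 - (-0.220887)/1.462810 = -1.030817
Iteration 4:
  f(-1.030817) = -0.031796
  f'(-1.030817) = 1.064482
  x_4 = -1.030817 - (-0.031796)/1.064482 = -1.000947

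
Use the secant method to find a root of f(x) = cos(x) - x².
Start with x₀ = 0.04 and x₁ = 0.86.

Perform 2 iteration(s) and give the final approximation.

f(x) = cos(x) - x²
x₀ = 0.04, x₁ = 0.86

Secant formula: x_{n+1} = x_n - f(x_n)(x_n - x_{n-1})/(f(x_n) - f(x_{n-1}))

Iteration 1:
  f(0.040000) = 0.997600
  f(0.860000) = -0.087163
  x_2 = 0.860000 - (-0.087163)×(0.860000 - 0.040000)/(-0.087163 - 0.997600)
       = 0.794112
Iteration 2:
  f(0.860000) = -0.087163
  f(0.794112) = 0.070305
  x_3 = 0.794112 - 0.070305×(0.794112 - 0.860000)/(0.070305 - (-0.087163))
       = 0.823529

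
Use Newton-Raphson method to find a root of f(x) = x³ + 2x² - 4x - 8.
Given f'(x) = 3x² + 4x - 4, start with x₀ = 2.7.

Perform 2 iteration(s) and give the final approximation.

f(x) = x³ + 2x² - 4x - 8
f'(x) = 3x² + 4x - 4
x₀ = 2.7

Newton-Raphson formula: x_{n+1} = x_n - f(x_n)/f'(x_n)

Iteration 1:
  f(2.700000) = 15.463000
  f'(2.700000) = 28.670000
  x_1 = 2.700000 - 15.463000/28.670000 = 2.160656
Iteration 2:
  f(2.160656) = 2.781120
  f'(2.160656) = 18.647923
  x_2 = 2.160656 - 2.781120/18.647923 = 2.011517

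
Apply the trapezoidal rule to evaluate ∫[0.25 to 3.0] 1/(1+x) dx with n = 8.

f(x) = 1/(1+x)
a = 0.25, b = 3.0, n = 8
h = (b - a)/n = 0.343750

Trapezoidal rule: (h/2)[f(x₀) + 2f(x₁) + 2f(x₂) + ... + f(xₙ)]

x_0 = 0.2500, f(x_0) = 0.800000, coefficient = 1
x_1 = 0.5938, f(x_1) = 0.627451, coefficient = 2
x_2 = 0.9375, f(x_2) = 0.516129, coefficient = 2
x_3 = 1.2812, f(x_3) = 0.438356, coefficient = 2
x_4 = 1.6250, f(x_4) = 0.380952, coefficient = 2
x_5 = 1.9688, f(x_5) = 0.336842, coefficient = 2
x_6 = 2.3125, f(x_6) = 0.301887, coefficient = 2
x_7 = 2.6562, f(x_7) = 0.273504, coefficient = 2
x_8 = 3.0000, f(x_8) = 0.250000, coefficient = 1

I ≈ (0.343750/2) × 6.800243 = 1.168792
Exact value: 1.163151
Error: 0.005641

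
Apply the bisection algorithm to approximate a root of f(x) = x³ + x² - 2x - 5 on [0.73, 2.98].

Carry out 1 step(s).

f(x) = x³ + x² - 2x - 5
Initial interval: [0.73, 2.98]

Iteration 1:
  c_1 = (0.730000 + 2.980000)/2 = 1.855000
  f(c_1) = f(1.855000) = 1.114126
  f(a) × f(c) < 0, new interval: [0.730000, 1.855000]

After 1 iteration(s), the approximation is c_1 = 1.855000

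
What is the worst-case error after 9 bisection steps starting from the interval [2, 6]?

Bisection error bound: |error| ≤ (b-a)/2^n
|error| ≤ (6 - 2)/2^9 = 4/2^9
|error| ≤ 0.0078125000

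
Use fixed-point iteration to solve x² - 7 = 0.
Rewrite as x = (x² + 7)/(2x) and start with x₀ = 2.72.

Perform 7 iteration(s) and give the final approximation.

Equation: x² - 7 = 0
Fixed-point form: x = (x² + 7)/(2x)
x₀ = 2.72

x_1 = g(2.720000) = 2.646765
x_2 = g(2.646765) = 2.645752
x_3 = g(2.645752) = 2.645751
x_4 = g(2.645751) = 2.645751
x_5 = g(2.645751) = 2.645751
x_6 = g(2.645751) = 2.645751
x_7 = g(2.645751) = 2.645751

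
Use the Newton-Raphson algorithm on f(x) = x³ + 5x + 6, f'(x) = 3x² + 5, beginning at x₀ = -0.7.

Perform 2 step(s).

f(x) = x³ + 5x + 6
f'(x) = 3x² + 5
x₀ = -0.7

Newton-Raphson formula: x_{n+1} = x_n - f(x_n)/f'(x_n)

Iteration 1:
  f(-0.700000) = 2.157000
  f'(-0.700000) = 6.470000
  x_1 = -0.700000 - 2.157000/6.470000 = -1.033385
Iteration 2:
  f(-1.033385) = -0.270460
  f'(-1.033385) = 8.203653
  x_2 = -1.033385 - (-0.270460)/8.203653 = -1.000417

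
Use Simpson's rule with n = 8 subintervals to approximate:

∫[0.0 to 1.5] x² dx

f(x) = x²
a = 0.0, b = 1.5, n = 8
h = (b - a)/n = 0.187500

Simpson's rule: (h/3)[f(x₀) + 4f(x₁) + 2f(x₂) + ... + f(xₙ)]

x_0 = 0.0000, f(x_0) = 0.000000, coefficient = 1
x_1 = 0.1875, f(x_1) = 0.035156, coefficient = 4
x_2 = 0.3750, f(x_2) = 0.140625, coefficient = 2
x_3 = 0.5625, f(x_3) = 0.316406, coefficient = 4
x_4 = 0.7500, f(x_4) = 0.562500, coefficient = 2
x_5 = 0.9375, f(x_5) = 0.878906, coefficient = 4
x_6 = 1.1250, f(x_6) = 1.265625, coefficient = 2
x_7 = 1.3125, f(x_7) = 1.722656, coefficient = 4
x_8 = 1.5000, f(x_8) = 2.250000, coefficient = 1

I ≈ (0.187500/3) × 18.000000 = 1.125000
Exact value: 1.125000
Error: 0.000000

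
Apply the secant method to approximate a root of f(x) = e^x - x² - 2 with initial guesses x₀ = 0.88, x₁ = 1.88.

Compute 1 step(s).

f(x) = e^x - x² - 2
x₀ = 0.88, x₁ = 1.88

Secant formula: x_{n+1} = x_n - f(x_n)(x_n - x_{n-1})/(f(x_n) - f(x_{n-1}))

Iteration 1:
  f(0.880000) = -0.363500
  f(1.880000) = 1.019105
  x_2 = 1.880000 - 1.019105×(1.880000 - 0.880000)/(1.019105 - (-0.363500))
       = 1.142910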